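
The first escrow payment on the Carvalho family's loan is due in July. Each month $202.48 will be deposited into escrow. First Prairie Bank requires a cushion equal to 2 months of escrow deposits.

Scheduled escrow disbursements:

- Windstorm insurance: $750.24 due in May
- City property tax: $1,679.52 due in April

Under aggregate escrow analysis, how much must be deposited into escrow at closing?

Cushion = 2 × $202.48 = $404.96
Trial balance (start $0, +$202.48 each month, − disbursements):
  Jul: +$202.48 → $202.48
  Aug: +$202.48 → $404.96
  Sep: +$202.48 → $607.44
  Oct: +$202.48 → $809.92
  Nov: +$202.48 → $1,012.40
  Dec: +$202.48 → $1,214.88
  Jan: +$202.48 → $1,417.36
  Feb: +$202.48 → $1,619.84
  Mar: +$202.48 → $1,822.32
  Apr: +$202.48 − $1,679.52 → $345.28
  May: +$202.48 − $750.24 → -$202.48
  Jun: +$202.48 → $0.00
Lowest trial balance = -$202.48 (May)
Initial deposit = cushion − low point = $404.96 − (-$202.48) = $607.44

$607.44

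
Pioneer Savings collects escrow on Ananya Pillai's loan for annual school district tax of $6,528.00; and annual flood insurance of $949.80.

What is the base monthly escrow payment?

$623.15

School district tax: $6,528.00/yr
Flood insurance: $949.80/yr
Annual escrow total = $6,528.00 + $949.80 = $7,477.80
Monthly escrow = $7,477.80 / 12 = $623.15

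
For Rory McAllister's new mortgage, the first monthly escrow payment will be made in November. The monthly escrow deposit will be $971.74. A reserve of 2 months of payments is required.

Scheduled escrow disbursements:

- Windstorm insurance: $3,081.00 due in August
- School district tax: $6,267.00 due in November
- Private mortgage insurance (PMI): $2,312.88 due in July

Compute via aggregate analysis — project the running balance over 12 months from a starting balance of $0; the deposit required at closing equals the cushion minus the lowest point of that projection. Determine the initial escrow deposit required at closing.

$7,238.74

Cushion = 2 × $971.74 = $1,943.48
Trial balance (start $0, +$971.74 each month, − disbursements):
  Nov: +$971.74 − $6,267.00 → -$5,295.26
  Dec: +$971.74 → -$4,323.52
  Jan: +$971.74 → -$3,351.78
  Feb: +$971.74 → -$2,380.04
  Mar: +$971.74 → -$1,408.30
  Apr: +$971.74 → -$436.56
  May: +$971.74 → $535.18
  Jun: +$971.74 → $1,506.92
  Jul: +$971.74 − $2,312.88 → $165.78
  Aug: +$971.74 − $3,081.00 → -$1,943.48
  Sep: +$971.74 → -$971.74
  Oct: +$971.74 → $0.00
Lowest trial balance = -$5,295.26 (Nov)
Initial deposit = cushion − low point = $1,943.48 − (-$5,295.26) = $7,238.74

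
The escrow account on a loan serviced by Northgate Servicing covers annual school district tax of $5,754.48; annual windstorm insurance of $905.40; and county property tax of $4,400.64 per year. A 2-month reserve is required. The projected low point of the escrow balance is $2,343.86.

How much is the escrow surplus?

$500.44

School district tax: $5,754.48/yr
Windstorm insurance: $905.40/yr
County property tax: $4,400.64/yr
Yearly total = $5,754.48 + $905.40 + $4,400.64 = $11,060.52
Monthly = $11,060.52 / 12 = $921.71
Required reserve = 2 × $921.71 = $1,843.42
Surplus = $2,343.86 − $1,843.42 = $500.44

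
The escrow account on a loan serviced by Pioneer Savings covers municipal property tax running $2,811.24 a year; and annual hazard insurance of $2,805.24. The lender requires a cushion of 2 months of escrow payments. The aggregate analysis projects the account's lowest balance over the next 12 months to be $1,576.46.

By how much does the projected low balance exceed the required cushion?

Municipal property tax — $2,811.24/yr
Hazard insurance — $2,805.24/yr
Annual escrow total = $2,811.24 + $2,805.24 = $5,616.48
Monthly = $5,616.48 / 12 = $468.04
Cushion = 2 × $468.04 = $936.08
Surplus = $1,576.46 − $936.08 = $640.38

$640.38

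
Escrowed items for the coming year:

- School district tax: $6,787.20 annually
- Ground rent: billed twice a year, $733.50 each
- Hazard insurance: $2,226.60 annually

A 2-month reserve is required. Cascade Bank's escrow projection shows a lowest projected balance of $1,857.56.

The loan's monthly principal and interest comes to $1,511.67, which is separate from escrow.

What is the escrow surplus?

School district tax: $6,787.20/yr
Ground rent: $733.50 × 2 = $1,467.00/yr
Hazard insurance: $2,226.60/yr
Yearly total = $10,480.80
Monthly = $10,480.80 ÷ 12 = $873.40
Required reserve = 2 × $873.40 = $1,746.80
Surplus = $1,857.56 − $1,746.80 = $110.76

$110.76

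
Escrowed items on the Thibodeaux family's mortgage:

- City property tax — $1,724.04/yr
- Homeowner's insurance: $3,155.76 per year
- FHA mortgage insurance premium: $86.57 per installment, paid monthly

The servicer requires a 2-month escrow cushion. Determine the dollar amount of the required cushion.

$986.44

City property tax — $1,724.04/yr
Homeowner's insurance — $3,155.76/yr
FHA mortgage insurance premium — $86.57 × 12 = $1,038.84/yr
Combined annual = $5,918.64
Per month = $5,918.64 ÷ 12 = $493.22
Reserve = 2 × $493.22 = $986.44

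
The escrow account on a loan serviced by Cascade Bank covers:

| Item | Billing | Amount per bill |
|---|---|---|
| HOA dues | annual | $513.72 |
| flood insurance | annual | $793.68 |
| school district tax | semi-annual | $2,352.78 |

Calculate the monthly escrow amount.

HOA dues — $513.72 annually
Flood insurance — $793.68 annually
School district tax — $2,352.78 × 2 = $4,705.56 annually
Total annual escrow = $513.72 + $793.68 + $4,705.56 = $6,012.96
Monthly escrow = $6,012.96 / 12 = $501.08

$501.08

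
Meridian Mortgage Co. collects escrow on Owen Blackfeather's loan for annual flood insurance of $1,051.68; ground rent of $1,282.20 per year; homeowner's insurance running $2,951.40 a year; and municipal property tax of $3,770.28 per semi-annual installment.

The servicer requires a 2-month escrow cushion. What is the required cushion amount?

$2,137.64

Flood insurance: $1,051.68
Ground rent: $1,282.20
Homeowner's insurance: $2,951.40
Municipal property tax: $3,770.28 × 2 = $7,540.56
Total annual escrow = $12,825.84
Monthly escrow = $12,825.84 / 12 = $1,068.82
Reserve = 2 × $1,068.82 = $2,137.64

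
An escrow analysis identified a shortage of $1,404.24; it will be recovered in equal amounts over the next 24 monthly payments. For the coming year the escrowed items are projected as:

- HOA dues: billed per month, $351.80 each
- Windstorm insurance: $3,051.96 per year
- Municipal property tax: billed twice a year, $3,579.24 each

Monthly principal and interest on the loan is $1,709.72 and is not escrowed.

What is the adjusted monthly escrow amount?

$1,261.18

HOA dues = $351.80 × 12 = $4,221.60/yr
Windstorm insurance = $3,051.96/yr
Municipal property tax = $3,579.24 × 2 = $7,158.48/yr
Annual escrow total = $4,221.60 + $3,051.96 + $7,158.48 = $14,432.04
Monthly escrow = $14,432.04 / 12 = $1,202.67
Shortage spread = $1,404.24 / 24 = $58.51/mo
Adjusted monthly = $1,202.67 + $58.51 = $1,261.18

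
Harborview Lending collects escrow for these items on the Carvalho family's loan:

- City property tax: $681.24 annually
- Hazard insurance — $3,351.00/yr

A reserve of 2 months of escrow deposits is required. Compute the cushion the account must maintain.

$672.04

City property tax: $681.24 per year
Hazard insurance: $3,351.00 per year
Annual escrow total = $4,032.24
Base monthly escrow = $4,032.24 / 12 = $336.02
Required cushion = 2 × $336.02 = $672.04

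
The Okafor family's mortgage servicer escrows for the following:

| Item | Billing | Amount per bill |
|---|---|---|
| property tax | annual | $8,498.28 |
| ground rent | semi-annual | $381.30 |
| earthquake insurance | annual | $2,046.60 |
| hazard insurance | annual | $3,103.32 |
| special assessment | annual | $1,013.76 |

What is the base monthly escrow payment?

Property tax — $8,498.28 per year
Ground rent — $381.30 × 2 = $762.60 per year
Earthquake insurance — $2,046.60 per year
Hazard insurance — $3,103.32 per year
Special assessment — $1,013.76 per year
Combined annual = $8,498.28 + $762.60 + $2,046.60 + $3,103.32 + $1,013.76 = $15,424.56
Monthly = $15,424.56 ÷ 12 = $1,285.38

$1,285.38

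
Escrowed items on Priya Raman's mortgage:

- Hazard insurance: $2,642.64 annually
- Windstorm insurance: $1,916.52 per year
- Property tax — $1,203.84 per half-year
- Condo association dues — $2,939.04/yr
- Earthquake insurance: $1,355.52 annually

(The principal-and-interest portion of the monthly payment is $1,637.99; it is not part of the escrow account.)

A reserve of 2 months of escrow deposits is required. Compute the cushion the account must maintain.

$1,876.90

Hazard insurance = $2,642.64 per year
Windstorm insurance = $1,916.52 per year
Property tax = $1,203.84 × 2 = $2,407.68 per year
Condo association dues = $2,939.04 per year
Earthquake insurance = $1,355.52 per year
Total per year = $2,642.64 + $1,916.52 + $2,407.68 + $2,939.04 + $1,355.52 = $11,261.40
Monthly escrow = $11,261.40 ÷ 12 = $938.45
Required cushion = 2 × $938.45 = $1,876.90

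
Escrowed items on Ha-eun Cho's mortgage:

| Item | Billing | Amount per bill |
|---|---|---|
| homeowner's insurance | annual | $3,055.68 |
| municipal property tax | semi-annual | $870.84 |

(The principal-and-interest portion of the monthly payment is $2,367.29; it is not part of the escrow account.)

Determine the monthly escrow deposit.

$399.78

Homeowner's insurance — $3,055.68 per year
Municipal property tax — $870.84 × 2 = $1,741.68 per year
Yearly total = $4,797.36
Monthly = $4,797.36 / 12 = $399.78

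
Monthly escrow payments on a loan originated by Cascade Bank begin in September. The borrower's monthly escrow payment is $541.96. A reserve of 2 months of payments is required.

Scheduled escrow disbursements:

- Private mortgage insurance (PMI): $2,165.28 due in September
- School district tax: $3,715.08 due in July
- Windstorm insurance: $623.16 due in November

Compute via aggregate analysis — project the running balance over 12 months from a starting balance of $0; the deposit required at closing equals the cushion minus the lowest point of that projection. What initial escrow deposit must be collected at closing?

$2,707.24

Cushion = 2 × $541.96 = $1,083.92
Trial balance (start $0, +$541.96 each month, − disbursements):
  Sep: +$541.96 − $2,165.28 → -$1,623.32
  Oct: +$541.96 → -$1,081.36
  Nov: +$541.96 − $623.16 → -$1,162.56
  Dec: +$541.96 → -$620.60
  Jan: +$541.96 → -$78.64
  Feb: +$541.96 → $463.32
  Mar: +$541.96 → $1,005.28
  Apr: +$541.96 → $1,547.24
  May: +$541.96 → $2,089.20
  Jun: +$541.96 → $2,631.16
  Jul: +$541.96 − $3,715.08 → -$541.96
  Aug: +$541.96 → $0.00
Lowest trial balance = -$1,623.32 (Sep)
Initial deposit = cushion − low point = $1,083.92 − (-$1,623.32) = $2,707.24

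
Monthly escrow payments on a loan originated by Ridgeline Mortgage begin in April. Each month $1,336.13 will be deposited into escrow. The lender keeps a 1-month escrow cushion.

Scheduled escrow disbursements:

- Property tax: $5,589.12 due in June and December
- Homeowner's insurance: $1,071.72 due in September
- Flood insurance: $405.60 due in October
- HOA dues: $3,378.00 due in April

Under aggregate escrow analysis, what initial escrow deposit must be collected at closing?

Cushion = 1 × $1,336.13 = $1,336.13
Trial balance (start $0, +$1,336.13 each month, − disbursements):
  Apr: +$1,336.13 − $3,378.00 → -$2,041.87
  May: +$1,336.13 → -$705.74
  Jun: +$1,336.13 − $5,589.12 → -$4,958.73
  Jul: +$1,336.13 → -$3,622.60
  Aug: +$1,336.13 → -$2,286.47
  Sep: +$1,336.13 − $1,071.72 → -$2,022.06
  Oct: +$1,336.13 − $405.60 → -$1,091.53
  Nov: +$1,336.13 → $244.60
  Dec: +$1,336.13 − $5,589.12 → -$4,008.39
  Jan: +$1,336.13 → -$2,672.26
  Feb: +$1,336.13 → -$1,336.13
  Mar: +$1,336.13 → $0.00
Lowest trial balance = -$4,958.73 (Jun)
Initial deposit = cushion − low point = $1,336.13 − (-$4,958.73) = $6,294.86

$6,294.86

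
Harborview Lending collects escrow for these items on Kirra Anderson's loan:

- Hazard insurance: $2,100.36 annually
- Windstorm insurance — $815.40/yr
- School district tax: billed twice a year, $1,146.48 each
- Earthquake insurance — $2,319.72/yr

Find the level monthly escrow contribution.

Hazard insurance — $2,100.36/yr
Windstorm insurance — $815.40/yr
School district tax — $1,146.48 × 2 = $2,292.96/yr
Earthquake insurance — $2,319.72/yr
Total annual escrow = $2,100.36 + $815.40 + $2,292.96 + $2,319.72 = $7,528.44
Monthly = $7,528.44 / 12 = $627.37

$627.37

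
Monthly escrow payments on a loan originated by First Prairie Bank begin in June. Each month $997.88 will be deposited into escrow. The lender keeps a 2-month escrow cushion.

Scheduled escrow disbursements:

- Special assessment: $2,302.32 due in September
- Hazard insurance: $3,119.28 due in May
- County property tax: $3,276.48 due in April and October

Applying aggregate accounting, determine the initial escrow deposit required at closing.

Cushion = 2 × $997.88 = $1,995.76
Trial balance (start $0, +$997.88 each month, − disbursements):
  Jun: +$997.88 → $997.88
  Jul: +$997.88 → $1,995.76
  Aug: +$997.88 → $2,993.64
  Sep: +$997.88 − $2,302.32 → $1,689.20
  Oct: +$997.88 − $3,276.48 → -$589.40
  Nov: +$997.88 → $408.48
  Dec: +$997.88 → $1,406.36
  Jan: +$997.88 → $2,404.24
  Feb: +$997.88 → $3,402.12
  Mar: +$997.88 → $4,400.00
  Apr: +$997.88 − $3,276.48 → $2,121.40
  May: +$997.88 − $3,119.28 → $0.00
Lowest trial balance = -$589.40 (Oct)
Initial deposit = cushion − low point = $1,995.76 − (-$589.40) = $2,585.16

$2,585.16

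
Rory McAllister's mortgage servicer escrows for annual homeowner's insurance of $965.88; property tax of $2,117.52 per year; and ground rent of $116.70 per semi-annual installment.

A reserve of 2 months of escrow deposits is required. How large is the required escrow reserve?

$552.80

Homeowner's insurance: $965.88
Property tax: $2,117.52
Ground rent: $116.70 × 2 = $233.40
Total annual escrow = $965.88 + $2,117.52 + $233.40 = $3,316.80
Per month = $3,316.80 / 12 = $276.40
Cushion = 2 × $276.40 = $552.80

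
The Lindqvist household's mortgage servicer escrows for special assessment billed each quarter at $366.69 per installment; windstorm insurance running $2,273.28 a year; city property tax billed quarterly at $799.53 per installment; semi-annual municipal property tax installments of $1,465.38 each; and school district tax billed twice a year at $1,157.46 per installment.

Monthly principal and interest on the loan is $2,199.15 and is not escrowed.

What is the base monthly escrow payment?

$1,015.32

Special assessment: $366.69 × 4 = $1,466.76
Windstorm insurance: $2,273.28
City property tax: $799.53 × 4 = $3,198.12
Municipal property tax: $1,465.38 × 2 = $2,930.76
School district tax: $1,157.46 × 2 = $2,314.92
Annual escrow total = $1,466.76 + $2,273.28 + $3,198.12 + $2,930.76 + $2,314.92 = $12,183.84
Per month = $12,183.84 ÷ 12 = $1,015.32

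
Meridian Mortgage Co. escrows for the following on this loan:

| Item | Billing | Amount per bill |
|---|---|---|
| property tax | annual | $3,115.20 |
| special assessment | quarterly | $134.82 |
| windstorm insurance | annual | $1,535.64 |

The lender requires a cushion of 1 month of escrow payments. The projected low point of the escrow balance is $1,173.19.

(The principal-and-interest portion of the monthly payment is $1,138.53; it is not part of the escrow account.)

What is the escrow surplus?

$740.68

Property tax = $3,115.20 per year
Special assessment = $134.82 × 4 = $539.28 per year
Windstorm insurance = $1,535.64 per year
Yearly total = $5,190.12
Per month = $5,190.12 / 12 = $432.51
Required cushion = 1 × $432.51 = $432.51
Excess over cushion: $1,173.19 − $432.51 = $740.68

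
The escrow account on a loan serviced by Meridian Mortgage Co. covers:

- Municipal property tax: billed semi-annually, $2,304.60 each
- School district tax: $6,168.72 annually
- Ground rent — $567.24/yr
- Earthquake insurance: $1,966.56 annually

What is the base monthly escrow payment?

Municipal property tax — $2,304.60 × 2 = $4,609.20 annually
School district tax — $6,168.72 annually
Ground rent — $567.24 annually
Earthquake insurance — $1,966.56 annually
Combined annual = $13,311.72
Per month = $13,311.72 / 12 = $1,109.31

$1,109.31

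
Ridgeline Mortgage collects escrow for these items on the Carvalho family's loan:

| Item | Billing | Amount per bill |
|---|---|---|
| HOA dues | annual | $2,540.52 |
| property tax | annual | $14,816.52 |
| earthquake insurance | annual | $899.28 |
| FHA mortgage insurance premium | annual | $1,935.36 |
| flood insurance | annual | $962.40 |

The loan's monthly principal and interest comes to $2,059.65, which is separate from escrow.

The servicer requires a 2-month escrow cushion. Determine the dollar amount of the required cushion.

$3,525.68

HOA dues = $2,540.52
Property tax = $14,816.52
Earthquake insurance = $899.28
FHA mortgage insurance premium = $1,935.36
Flood insurance = $962.40
Combined annual = $2,540.52 + $14,816.52 + $899.28 + $1,935.36 + $962.40 = $21,154.08
Per month = $21,154.08 / 12 = $1,762.84
Cushion = 2 × $1,762.84 = $3,525.68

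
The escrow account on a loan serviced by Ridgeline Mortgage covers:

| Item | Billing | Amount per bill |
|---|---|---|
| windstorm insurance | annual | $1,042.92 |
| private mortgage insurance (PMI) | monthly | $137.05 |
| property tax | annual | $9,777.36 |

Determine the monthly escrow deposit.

Windstorm insurance = $1,042.92
Private mortgage insurance (PMI) = $137.05 × 12 = $1,644.60
Property tax = $9,777.36
Combined annual = $12,464.88
Monthly = $12,464.88 ÷ 12 = $1,038.74

$1,038.74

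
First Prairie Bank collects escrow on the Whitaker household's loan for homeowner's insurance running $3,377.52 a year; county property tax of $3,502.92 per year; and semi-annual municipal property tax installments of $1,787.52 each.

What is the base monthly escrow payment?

$871.29

Homeowner's insurance — $3,377.52/yr
County property tax — $3,502.92/yr
Municipal property tax — $1,787.52 × 2 = $3,575.04/yr
Combined annual = $3,377.52 + $3,502.92 + $3,575.04 = $10,455.48
Base monthly escrow = $10,455.48 ÷ 12 = $871.29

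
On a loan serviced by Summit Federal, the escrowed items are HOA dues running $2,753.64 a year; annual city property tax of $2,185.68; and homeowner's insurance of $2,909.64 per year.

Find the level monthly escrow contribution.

HOA dues: $2,753.64 annually
City property tax: $2,185.68 annually
Homeowner's insurance: $2,909.64 annually
Total annual escrow = $2,753.64 + $2,185.68 + $2,909.64 = $7,848.96
Per month = $7,848.96 ÷ 12 = $654.08

$654.08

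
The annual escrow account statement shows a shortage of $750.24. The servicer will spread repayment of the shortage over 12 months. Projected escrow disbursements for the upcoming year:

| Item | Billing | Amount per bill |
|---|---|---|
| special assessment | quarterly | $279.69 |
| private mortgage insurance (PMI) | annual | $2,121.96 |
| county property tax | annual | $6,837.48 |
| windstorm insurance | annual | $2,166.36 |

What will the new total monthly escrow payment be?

$1,082.90

Special assessment = $279.69 × 4 = $1,118.76
Private mortgage insurance (PMI) = $2,121.96
County property tax = $6,837.48
Windstorm insurance = $2,166.36
Yearly total = $12,244.56
Base monthly escrow = $12,244.56 / 12 = $1,020.38
Monthly shortage recovery: $750.24 / 12 = $62.52
Adjusted monthly = $1,020.38 + $62.52 = $1,082.90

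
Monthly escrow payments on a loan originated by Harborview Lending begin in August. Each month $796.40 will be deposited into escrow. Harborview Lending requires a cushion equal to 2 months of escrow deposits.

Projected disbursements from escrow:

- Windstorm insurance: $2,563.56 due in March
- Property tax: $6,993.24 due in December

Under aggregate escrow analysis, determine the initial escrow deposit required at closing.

Cushion = 2 × $796.40 = $1,592.80
Trial balance (start $0, +$796.40 each month, − disbursements):
  Aug: +$796.40 → $796.40
  Sep: +$796.40 → $1,592.80
  Oct: +$796.40 → $2,389.20
  Nov: +$796.40 → $3,185.60
  Dec: +$796.40 − $6,993.24 → -$3,011.24
  Jan: +$796.40 → -$2,214.84
  Feb: +$796.40 → -$1,418.44
  Mar: +$796.40 − $2,563.56 → -$3,185.60
  Apr: +$796.40 → -$2,389.20
  May: +$796.40 → -$1,592.80
  Jun: +$796.40 → -$796.40
  Jul: +$796.40 → $0.00
Lowest trial balance = -$3,185.60 (Mar)
Initial deposit = cushion − low point = $1,592.80 − (-$3,185.60) = $4,778.40

$4,778.40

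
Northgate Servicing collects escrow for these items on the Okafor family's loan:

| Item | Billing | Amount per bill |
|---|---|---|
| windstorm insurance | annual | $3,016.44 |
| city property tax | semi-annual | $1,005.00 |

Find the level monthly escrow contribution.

$418.87

Windstorm insurance — $3,016.44 per year
City property tax — $1,005.00 × 2 = $2,010.00 per year
Total per year = $3,016.44 + $2,010.00 = $5,026.44
Base monthly escrow = $5,026.44 / 12 = $418.87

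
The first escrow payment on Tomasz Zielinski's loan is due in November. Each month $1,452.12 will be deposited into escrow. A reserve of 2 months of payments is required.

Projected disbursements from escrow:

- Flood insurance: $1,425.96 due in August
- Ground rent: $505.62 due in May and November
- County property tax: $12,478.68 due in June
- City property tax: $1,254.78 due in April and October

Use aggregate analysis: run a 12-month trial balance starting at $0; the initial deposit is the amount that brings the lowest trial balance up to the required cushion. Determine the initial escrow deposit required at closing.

Cushion = 2 × $1,452.12 = $2,904.24
Trial balance (start $0, +$1,452.12 each month, − disbursements):
  Nov: +$1,452.12 − $505.62 → $946.50
  Dec: +$1,452.12 → $2,398.62
  Jan: +$1,452.12 → $3,850.74
  Feb: +$1,452.12 → $5,302.86
  Mar: +$1,452.12 → $6,754.98
  Apr: +$1,452.12 − $1,254.78 → $6,952.32
  May: +$1,452.12 − $505.62 → $7,898.82
  Jun: +$1,452.12 − $12,478.68 → -$3,127.74
  Jul: +$1,452.12 → -$1,675.62
  Aug: +$1,452.12 − $1,425.96 → -$1,649.46
  Sep: +$1,452.12 → -$197.34
  Oct: +$1,452.12 − $1,254.78 → $0.00
Lowest trial balance = -$3,127.74 (Jun)
Initial deposit = cushion − low point = $2,904.24 − (-$3,127.74) = $6,031.98

$6,031.98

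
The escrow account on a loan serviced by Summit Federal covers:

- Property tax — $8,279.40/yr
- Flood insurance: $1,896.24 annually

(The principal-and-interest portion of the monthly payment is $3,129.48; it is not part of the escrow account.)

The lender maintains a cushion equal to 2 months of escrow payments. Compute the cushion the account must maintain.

$1,695.94

Property tax = $8,279.40 annually
Flood insurance = $1,896.24 annually
Total annual escrow = $8,279.40 + $1,896.24 = $10,175.64
Per month = $10,175.64 / 12 = $847.97
Reserve = 2 × $847.97 = $1,695.94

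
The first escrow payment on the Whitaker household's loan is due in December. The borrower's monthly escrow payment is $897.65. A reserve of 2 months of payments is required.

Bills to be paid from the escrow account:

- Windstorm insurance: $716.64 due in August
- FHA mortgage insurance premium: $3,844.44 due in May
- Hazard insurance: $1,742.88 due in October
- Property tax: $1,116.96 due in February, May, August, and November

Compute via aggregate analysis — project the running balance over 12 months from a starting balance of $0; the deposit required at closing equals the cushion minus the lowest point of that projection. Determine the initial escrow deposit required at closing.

$2,487.76

Cushion = 2 × $897.65 = $1,795.30
Trial balance (start $0, +$897.65 each month, − disbursements):
  Dec: +$897.65 → $897.65
  Jan: +$897.65 → $1,795.30
  Feb: +$897.65 − $1,116.96 → $1,575.99
  Mar: +$897.65 → $2,473.64
  Apr: +$897.65 → $3,371.29
  May: +$897.65 − $4,961.40 → -$692.46
  Jun: +$897.65 → $205.19
  Jul: +$897.65 → $1,102.84
  Aug: +$897.65 − $1,833.60 → $166.89
  Sep: +$897.65 → $1,064.54
  Oct: +$897.65 − $1,742.88 → $219.31
  Nov: +$897.65 − $1,116.96 → $0.00
Lowest trial balance = -$692.46 (May)
Initial deposit = cushion − low point = $1,795.30 − (-$692.46) = $2,487.76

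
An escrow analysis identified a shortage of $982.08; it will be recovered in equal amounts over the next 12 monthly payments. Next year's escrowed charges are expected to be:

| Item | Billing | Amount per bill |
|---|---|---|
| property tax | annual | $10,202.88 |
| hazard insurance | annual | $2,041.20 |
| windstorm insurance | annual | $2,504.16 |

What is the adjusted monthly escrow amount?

$1,310.86

Property tax = $10,202.88 annually
Hazard insurance = $2,041.20 annually
Windstorm insurance = $2,504.16 annually
Total per year = $14,748.24
Monthly = $14,748.24 ÷ 12 = $1,229.02
Shortage spread = $982.08 ÷ 12 = $81.84/mo
Adjusted monthly = $1,229.02 + $81.84 = $1,310.86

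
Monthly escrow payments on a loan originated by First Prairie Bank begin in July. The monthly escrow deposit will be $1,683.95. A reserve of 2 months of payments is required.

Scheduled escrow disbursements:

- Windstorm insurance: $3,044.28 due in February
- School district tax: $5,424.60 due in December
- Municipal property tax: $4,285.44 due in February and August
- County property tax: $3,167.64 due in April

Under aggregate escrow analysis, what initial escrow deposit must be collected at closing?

$6,936.06

Cushion = 2 × $1,683.95 = $3,367.90
Trial balance (start $0, +$1,683.95 each month, − disbursements):
  Jul: +$1,683.95 → $1,683.95
  Aug: +$1,683.95 − $4,285.44 → -$917.54
  Sep: +$1,683.95 → $766.41
  Oct: +$1,683.95 → $2,450.36
  Nov: +$1,683.95 → $4,134.31
  Dec: +$1,683.95 − $5,424.60 → $393.66
  Jan: +$1,683.95 → $2,077.61
  Feb: +$1,683.95 − $7,329.72 → -$3,568.16
  Mar: +$1,683.95 → -$1,884.21
  Apr: +$1,683.95 − $3,167.64 → -$3,367.90
  May: +$1,683.95 → -$1,683.95
  Jun: +$1,683.95 → $0.00
Lowest trial balance = -$3,568.16 (Feb)
Initial deposit = cushion − low point = $3,367.90 − (-$3,568.16) = $6,936.06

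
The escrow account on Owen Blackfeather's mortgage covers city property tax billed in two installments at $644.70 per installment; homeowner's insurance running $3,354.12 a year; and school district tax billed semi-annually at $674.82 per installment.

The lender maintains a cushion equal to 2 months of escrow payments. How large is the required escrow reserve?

City property tax — $644.70 × 2 = $1,289.40
Homeowner's insurance — $3,354.12
School district tax — $674.82 × 2 = $1,349.64
Total per year = $5,993.16
Monthly = $5,993.16 / 12 = $499.43
Cushion = 2 × $499.43 = $998.86

$998.86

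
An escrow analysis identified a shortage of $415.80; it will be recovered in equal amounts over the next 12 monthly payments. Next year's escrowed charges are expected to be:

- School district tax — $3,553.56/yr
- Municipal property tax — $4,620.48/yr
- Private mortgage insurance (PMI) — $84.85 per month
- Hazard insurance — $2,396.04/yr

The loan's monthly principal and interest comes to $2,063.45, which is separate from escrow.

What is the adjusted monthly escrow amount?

School district tax — $3,553.56 per year
Municipal property tax — $4,620.48 per year
Private mortgage insurance (PMI) — $84.85 × 12 = $1,018.20 per year
Hazard insurance — $2,396.04 per year
Combined annual = $3,553.56 + $4,620.48 + $1,018.20 + $2,396.04 = $11,588.28
Monthly escrow = $11,588.28 ÷ 12 = $965.69
Monthly shortage recovery: $415.80 ÷ 12 = $34.65
Adjusted monthly = $965.69 + $34.65 = $1,000.34

$1,000.34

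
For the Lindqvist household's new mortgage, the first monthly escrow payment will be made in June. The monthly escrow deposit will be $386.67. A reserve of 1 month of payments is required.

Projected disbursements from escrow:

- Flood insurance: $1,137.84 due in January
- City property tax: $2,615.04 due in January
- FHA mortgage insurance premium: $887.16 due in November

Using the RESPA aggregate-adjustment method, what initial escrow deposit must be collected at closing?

$1,933.35

Cushion = 1 × $386.67 = $386.67
Trial balance (start $0, +$386.67 each month, − disbursements):
  Jun: +$386.67 → $386.67
  Jul: +$386.67 → $773.34
  Aug: +$386.67 → $1,160.01
  Sep: +$386.67 → $1,546.68
  Oct: +$386.67 → $1,933.35
  Nov: +$386.67 − $887.16 → $1,432.86
  Dec: +$386.67 → $1,819.53
  Jan: +$386.67 − $3,752.88 → -$1,546.68
  Feb: +$386.67 → -$1,160.01
  Mar: +$386.67 → -$773.34
  Apr: +$386.67 → -$386.67
  May: +$386.67 → $0.00
Lowest trial balance = -$1,546.68 (Jan)
Initial deposit = cushion − low point = $386.67 − (-$1,546.68) = $1,933.35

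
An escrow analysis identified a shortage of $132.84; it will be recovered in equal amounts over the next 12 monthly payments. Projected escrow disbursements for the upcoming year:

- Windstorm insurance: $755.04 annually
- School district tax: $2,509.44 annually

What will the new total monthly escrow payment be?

Windstorm insurance — $755.04 per year
School district tax — $2,509.44 per year
Total annual escrow = $3,264.48
Base monthly escrow = $3,264.48 ÷ 12 = $272.04
Shortage per month = $132.84 / 12 = $11.07
New monthly escrow = $272.04 + $11.07 = $283.11

$283.11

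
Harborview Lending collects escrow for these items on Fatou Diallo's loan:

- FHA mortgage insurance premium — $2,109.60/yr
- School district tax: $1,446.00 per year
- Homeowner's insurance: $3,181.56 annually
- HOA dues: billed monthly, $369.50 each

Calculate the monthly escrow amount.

FHA mortgage insurance premium = $2,109.60 annually
School district tax = $1,446.00 annually
Homeowner's insurance = $3,181.56 annually
HOA dues = $369.50 × 12 = $4,434.00 annually
Annual escrow total = $11,171.16
Base monthly escrow = $11,171.16 ÷ 12 = $930.93

$930.93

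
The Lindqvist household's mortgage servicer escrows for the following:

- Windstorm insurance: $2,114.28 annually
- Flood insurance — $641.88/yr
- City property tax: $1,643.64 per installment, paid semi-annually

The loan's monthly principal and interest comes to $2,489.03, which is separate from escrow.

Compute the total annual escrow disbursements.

Windstorm insurance — $2,114.28 annually
Flood insurance — $641.88 annually
City property tax — $1,643.64 × 2 = $3,287.28 annually
Total per year = $2,114.28 + $641.88 + $3,287.28 = $6,043.44

$6,043.44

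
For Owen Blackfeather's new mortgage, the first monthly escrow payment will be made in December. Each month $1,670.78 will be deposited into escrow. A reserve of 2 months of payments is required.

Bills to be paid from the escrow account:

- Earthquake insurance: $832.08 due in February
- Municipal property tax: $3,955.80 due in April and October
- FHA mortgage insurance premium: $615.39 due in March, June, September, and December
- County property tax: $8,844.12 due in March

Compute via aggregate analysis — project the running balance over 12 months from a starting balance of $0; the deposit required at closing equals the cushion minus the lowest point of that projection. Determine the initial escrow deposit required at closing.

Cushion = 2 × $1,670.78 = $3,341.56
Trial balance (start $0, +$1,670.78 each month, − disbursements):
  Dec: +$1,670.78 − $615.39 → $1,055.39
  Jan: +$1,670.78 → $2,726.17
  Feb: +$1,670.78 − $832.08 → $3,564.87
  Mar: +$1,670.78 − $9,459.51 → -$4,223.86
  Apr: +$1,670.78 − $3,955.80 → -$6,508.88
  May: +$1,670.78 → -$4,838.10
  Jun: +$1,670.78 − $615.39 → -$3,782.71
  Jul: +$1,670.78 → -$2,111.93
  Aug: +$1,670.78 → -$441.15
  Sep: +$1,670.78 − $615.39 → $614.24
  Oct: +$1,670.78 − $3,955.80 → -$1,670.78
  Nov: +$1,670.78 → $0.00
Lowest trial balance = -$6,508.88 (Apr)
Initial deposit = cushion − low point = $3,341.56 − (-$6,508.88) = $9,850.44

$9,850.44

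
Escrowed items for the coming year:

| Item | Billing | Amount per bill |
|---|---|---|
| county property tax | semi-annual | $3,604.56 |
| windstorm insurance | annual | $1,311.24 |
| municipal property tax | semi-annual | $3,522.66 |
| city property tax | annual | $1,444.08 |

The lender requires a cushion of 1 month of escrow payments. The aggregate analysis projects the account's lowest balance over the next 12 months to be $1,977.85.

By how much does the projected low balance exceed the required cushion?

County property tax — $3,604.56 × 2 = $7,209.12/yr
Windstorm insurance — $1,311.24/yr
Municipal property tax — $3,522.66 × 2 = $7,045.32/yr
City property tax — $1,444.08/yr
Yearly total = $17,009.76
Monthly escrow = $17,009.76 ÷ 12 = $1,417.48
Required reserve = 1 × $1,417.48 = $1,417.48
Surplus = $1,977.85 − $1,417.48 = $560.37

$560.37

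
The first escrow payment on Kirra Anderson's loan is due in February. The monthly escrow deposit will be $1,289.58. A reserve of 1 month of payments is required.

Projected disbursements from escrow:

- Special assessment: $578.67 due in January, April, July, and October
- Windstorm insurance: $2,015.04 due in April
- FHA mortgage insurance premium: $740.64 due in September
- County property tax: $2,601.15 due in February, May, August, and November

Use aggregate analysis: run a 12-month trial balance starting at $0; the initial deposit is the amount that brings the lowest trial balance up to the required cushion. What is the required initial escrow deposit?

$3,927.27

Cushion = 1 × $1,289.58 = $1,289.58
Trial balance (start $0, +$1,289.58 each month, − disbursements):
  Feb: +$1,289.58 − $2,601.15 → -$1,311.57
  Mar: +$1,289.58 → -$21.99
  Apr: +$1,289.58 − $2,593.71 → -$1,326.12
  May: +$1,289.58 − $2,601.15 → -$2,637.69
  Jun: +$1,289.58 → -$1,348.11
  Jul: +$1,289.58 − $578.67 → -$637.20
  Aug: +$1,289.58 − $2,601.15 → -$1,948.77
  Sep: +$1,289.58 − $740.64 → -$1,399.83
  Oct: +$1,289.58 − $578.67 → -$688.92
  Nov: +$1,289.58 − $2,601.15 → -$2,000.49
  Dec: +$1,289.58 → -$710.91
  Jan: +$1,289.58 − $578.67 → $0.00
Lowest trial balance = -$2,637.69 (May)
Initial deposit = cushion − low point = $1,289.58 − (-$2,637.69) = $3,927.27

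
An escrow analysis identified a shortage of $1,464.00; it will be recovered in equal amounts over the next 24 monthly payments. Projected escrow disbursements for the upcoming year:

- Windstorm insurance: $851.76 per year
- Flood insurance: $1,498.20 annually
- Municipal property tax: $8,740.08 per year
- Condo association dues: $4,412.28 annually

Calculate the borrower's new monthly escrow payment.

Windstorm insurance — $851.76 per year
Flood insurance — $1,498.20 per year
Municipal property tax — $8,740.08 per year
Condo association dues — $4,412.28 per year
Annual escrow total = $15,502.32
Monthly = $15,502.32 ÷ 12 = $1,291.86
Shortage spread = $1,464.00 / 24 = $61.00/mo
New monthly escrow = $1,291.86 + $61.00 = $1,352.86

$1,352.86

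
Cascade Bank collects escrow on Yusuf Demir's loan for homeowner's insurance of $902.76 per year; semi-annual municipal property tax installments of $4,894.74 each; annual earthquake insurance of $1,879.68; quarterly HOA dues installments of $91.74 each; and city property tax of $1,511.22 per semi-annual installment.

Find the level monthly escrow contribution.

Homeowner's insurance = $902.76 annually
Municipal property tax = $4,894.74 × 2 = $9,789.48 annually
Earthquake insurance = $1,879.68 annually
HOA dues = $91.74 × 4 = $366.96 annually
City property tax = $1,511.22 × 2 = $3,022.44 annually
Total per year = $902.76 + $9,789.48 + $1,879.68 + $366.96 + $3,022.44 = $15,961.32
Monthly escrow = $15,961.32 ÷ 12 = $1,330.11

$1,330.11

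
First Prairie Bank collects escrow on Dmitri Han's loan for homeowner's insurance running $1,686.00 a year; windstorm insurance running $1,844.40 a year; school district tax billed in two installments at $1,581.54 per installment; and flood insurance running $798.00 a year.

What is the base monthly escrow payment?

Homeowner's insurance — $1,686.00
Windstorm insurance — $1,844.40
School district tax — $1,581.54 × 2 = $3,163.08
Flood insurance — $798.00
Total annual escrow = $1,686.00 + $1,844.40 + $3,163.08 + $798.00 = $7,491.48
Monthly escrow = $7,491.48 ÷ 12 = $624.29

$624.29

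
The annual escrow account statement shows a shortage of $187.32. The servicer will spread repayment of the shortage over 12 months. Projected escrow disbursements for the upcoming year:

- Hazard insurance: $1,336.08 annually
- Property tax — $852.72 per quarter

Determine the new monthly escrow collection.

$411.19

Hazard insurance = $1,336.08/yr
Property tax = $852.72 × 4 = $3,410.88/yr
Annual escrow total = $1,336.08 + $3,410.88 = $4,746.96
Base monthly escrow = $4,746.96 ÷ 12 = $395.58
Shortage per month = $187.32 / 12 = $15.61
New monthly escrow = $395.58 + $15.61 = $411.19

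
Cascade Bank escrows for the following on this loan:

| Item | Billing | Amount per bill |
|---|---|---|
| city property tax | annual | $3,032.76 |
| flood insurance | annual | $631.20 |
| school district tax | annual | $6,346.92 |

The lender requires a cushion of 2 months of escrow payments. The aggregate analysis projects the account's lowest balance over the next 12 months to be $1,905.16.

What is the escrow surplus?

City property tax — $3,032.76 per year
Flood insurance — $631.20 per year
School district tax — $6,346.92 per year
Total per year = $10,010.88
Monthly = $10,010.88 / 12 = $834.24
Required reserve = 2 × $834.24 = $1,668.48
Excess over cushion: $1,905.16 − $1,668.48 = $236.68

$236.68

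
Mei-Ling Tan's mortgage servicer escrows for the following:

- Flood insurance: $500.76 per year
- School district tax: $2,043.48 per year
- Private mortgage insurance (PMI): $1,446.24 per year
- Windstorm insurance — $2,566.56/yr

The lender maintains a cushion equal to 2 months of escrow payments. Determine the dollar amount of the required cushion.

Flood insurance — $500.76 annually
School district tax — $2,043.48 annually
Private mortgage insurance (PMI) — $1,446.24 annually
Windstorm insurance — $2,566.56 annually
Yearly total = $500.76 + $2,043.48 + $1,446.24 + $2,566.56 = $6,557.04
Monthly escrow = $6,557.04 ÷ 12 = $546.42
Required cushion = 2 × $546.42 = $1,092.84

$1,092.84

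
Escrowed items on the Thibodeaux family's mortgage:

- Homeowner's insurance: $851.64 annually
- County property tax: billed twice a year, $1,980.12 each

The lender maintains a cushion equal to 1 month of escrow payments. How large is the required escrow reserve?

$400.99

Homeowner's insurance — $851.64
County property tax — $1,980.12 × 2 = $3,960.24
Yearly total = $851.64 + $3,960.24 = $4,811.88
Monthly escrow = $4,811.88 / 12 = $400.99
Reserve = 1 × $400.99 = $400.99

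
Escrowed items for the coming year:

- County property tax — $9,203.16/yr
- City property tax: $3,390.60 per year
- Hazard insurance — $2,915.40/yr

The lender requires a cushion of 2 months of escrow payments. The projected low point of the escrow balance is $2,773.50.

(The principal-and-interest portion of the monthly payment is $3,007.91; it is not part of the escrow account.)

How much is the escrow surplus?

$188.64

County property tax: $9,203.16/yr
City property tax: $3,390.60/yr
Hazard insurance: $2,915.40/yr
Annual escrow total = $9,203.16 + $3,390.60 + $2,915.40 = $15,509.16
Per month = $15,509.16 ÷ 12 = $1,292.43
Required cushion = 2 × $1,292.43 = $2,584.86
Surplus = $2,773.50 − $2,584.86 = $188.64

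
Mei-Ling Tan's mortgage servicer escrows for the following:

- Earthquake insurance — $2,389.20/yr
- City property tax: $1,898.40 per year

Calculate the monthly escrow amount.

Earthquake insurance — $2,389.20
City property tax — $1,898.40
Yearly total = $2,389.20 + $1,898.40 = $4,287.60
Monthly escrow = $4,287.60 ÷ 12 = $357.30

$357.30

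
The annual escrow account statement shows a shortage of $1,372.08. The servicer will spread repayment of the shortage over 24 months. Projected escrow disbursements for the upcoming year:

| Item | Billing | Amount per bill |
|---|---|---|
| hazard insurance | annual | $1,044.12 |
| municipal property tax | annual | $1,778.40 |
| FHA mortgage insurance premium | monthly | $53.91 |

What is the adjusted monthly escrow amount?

$346.29

Hazard insurance = $1,044.12/yr
Municipal property tax = $1,778.40/yr
FHA mortgage insurance premium = $53.91 × 12 = $646.92/yr
Combined annual = $1,044.12 + $1,778.40 + $646.92 = $3,469.44
Monthly escrow = $3,469.44 ÷ 12 = $289.12
Shortage spread = $1,372.08 ÷ 24 = $57.17/mo
Adjusted monthly = $289.12 + $57.17 = $346.29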